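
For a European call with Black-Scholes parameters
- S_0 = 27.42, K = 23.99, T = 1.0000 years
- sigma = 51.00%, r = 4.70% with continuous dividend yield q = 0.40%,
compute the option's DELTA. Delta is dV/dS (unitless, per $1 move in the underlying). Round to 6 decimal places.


d1 = 0.6013443084; d2 = 0.0913443084
phi(d1) = 0.3329556364; exp(-qT) = 0.9960079893; exp(-rT) = 0.9540873976
N(d1) = 0.7261946581
Delta = exp(-qT) * N(d1) = 0.9960079893 * 0.7261946581 = 0.723296

Answer: Delta = 0.723296


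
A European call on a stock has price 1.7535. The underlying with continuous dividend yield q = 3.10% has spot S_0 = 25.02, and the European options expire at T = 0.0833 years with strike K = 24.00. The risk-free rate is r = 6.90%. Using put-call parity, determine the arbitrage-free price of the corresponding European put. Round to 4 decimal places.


Answer: Put price = 0.6605

Derivation:
Put-call parity: C - P = S_0 * exp(-qT) - K * exp(-rT).
S_0 * exp(-qT) = 25.0200 * 0.99742103 = 24.95547420
K * exp(-rT) = 24.0000 * 0.99426879 = 23.86245087
P = C - S*exp(-qT) + K*exp(-rT)
P = 1.7535 - 24.95547420 + 23.86245087 = 0.6605


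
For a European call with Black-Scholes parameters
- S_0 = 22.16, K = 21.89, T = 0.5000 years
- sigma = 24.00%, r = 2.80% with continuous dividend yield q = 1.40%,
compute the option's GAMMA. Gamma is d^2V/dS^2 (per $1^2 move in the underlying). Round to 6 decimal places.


d1 = 0.1983372670; d2 = 0.0286316395
phi(d1) = 0.3911722148; exp(-qT) = 0.9930244429; exp(-rT) = 0.9860975443
Gamma = exp(-qT) * phi(d1) / (S * sigma * sqrt(T)) = 0.9930244429 * 0.3911722148 / (22.1600 * 0.2400 * 0.7071067812) = 0.103291

Answer: Gamma = 0.103291


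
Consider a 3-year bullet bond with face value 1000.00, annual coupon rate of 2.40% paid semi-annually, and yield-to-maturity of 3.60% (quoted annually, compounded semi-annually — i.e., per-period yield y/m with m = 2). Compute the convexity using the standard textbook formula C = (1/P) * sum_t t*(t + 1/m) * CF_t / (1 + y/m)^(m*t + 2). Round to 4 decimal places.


Coupon per period c = face * coupon_rate / m = 12.000000
Periods per year m = 2; per-period yield y/m = 0.018000
Number of cashflows N = 6
Cashflows (t years, CF_t, discount factor 1/(1+y/m)^(m*t), PV):
  t = 0.5000: CF_t = 12.000000, DF = 0.982318, PV = 11.787819
  t = 1.0000: CF_t = 12.000000, DF = 0.964949, PV = 11.579390
  t = 1.5000: CF_t = 12.000000, DF = 0.947887, PV = 11.374647
  t = 2.0000: CF_t = 12.000000, DF = 0.931127, PV = 11.173523
  t = 2.5000: CF_t = 12.000000, DF = 0.914663, PV = 10.975956
  t = 3.0000: CF_t = 1012.000000, DF = 0.898490, PV = 909.272056
Price P = sum_t PV_t = 966.163391
Convexity numerator sum_t t*(t + 1/m) * CF_t / (1+y/m)^(m*t + 2):
  t = 0.5000: term = 5.687323
  t = 1.0000: term = 16.760285
  t = 1.5000: term = 32.927868
  t = 2.0000: term = 53.909410
  t = 2.5000: term = 79.434298
  t = 3.0000: term = 9212.713967
Convexity = (1/P) * sum = 9401.433152 / 966.163391 = 9.730687

Answer: Convexity = 9.7307


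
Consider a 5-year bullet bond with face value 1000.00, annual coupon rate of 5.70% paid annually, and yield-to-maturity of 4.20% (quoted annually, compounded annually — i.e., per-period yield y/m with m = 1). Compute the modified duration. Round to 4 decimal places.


Coupon per period c = face * coupon_rate / m = 57.000000
Periods per year m = 1; per-period yield y/m = 0.042000
Number of cashflows N = 5
Cashflows (t years, CF_t, discount factor 1/(1+y/m)^(m*t), PV):
  t = 1.0000: CF_t = 57.000000, DF = 0.959693, PV = 54.702495
  t = 2.0000: CF_t = 57.000000, DF = 0.921010, PV = 52.497596
  t = 3.0000: CF_t = 57.000000, DF = 0.883887, PV = 50.381570
  t = 4.0000: CF_t = 57.000000, DF = 0.848260, PV = 48.350835
  t = 5.0000: CF_t = 1057.000000, DF = 0.814069, PV = 860.471306
Price P = sum_t PV_t = 1066.403803
First compute Macaulay numerator sum_t t * PV_t:
  t * PV_t at t = 1.0000: 54.702495
  t * PV_t at t = 2.0000: 104.995192
  t * PV_t at t = 3.0000: 151.144711
  t * PV_t at t = 4.0000: 193.403341
  t * PV_t at t = 5.0000: 4302.356529
Macaulay duration D = 4806.602268 / 1066.403803 = 4.507300
Modified duration = D / (1 + y/m) = 4.507300 / (1 + 0.042000) = 4.325624

Answer: Modified duration = 4.3256


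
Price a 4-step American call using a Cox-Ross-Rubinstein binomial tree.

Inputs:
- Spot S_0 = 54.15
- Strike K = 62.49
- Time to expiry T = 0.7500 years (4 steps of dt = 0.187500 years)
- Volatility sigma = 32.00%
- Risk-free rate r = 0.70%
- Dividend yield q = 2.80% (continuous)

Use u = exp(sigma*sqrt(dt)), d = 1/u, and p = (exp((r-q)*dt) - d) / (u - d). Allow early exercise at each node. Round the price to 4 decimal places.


Answer: Price = V(0,0) = 3.1388

Derivation:
dt = T/N = 0.187500
u = exp(sigma*sqrt(dt)) = 1.148623; d = 1/u = 0.870607
p = (exp((r-q)*dt) - d) / (u - d) = 0.451279
Discount per step: exp(-r*dt) = 0.998688
Stock lattice S(k, i) with i counting down-moves:
  k=0: S(0,0) = 54.1500
  k=1: S(1,0) = 62.1979; S(1,1) = 47.1434
  k=2: S(2,0) = 71.4420; S(2,1) = 54.1500; S(2,2) = 41.0434
  k=3: S(3,0) = 82.0600; S(3,1) = 62.1979; S(3,2) = 47.1434; S(3,3) = 35.7327
  k=4: S(4,0) = 94.2560; S(4,1) = 71.4420; S(4,2) = 54.1500; S(4,3) = 41.0434; S(4,4) = 31.1091
Terminal payoffs V(N, i) = max(S_T - K, 0):
  V(4,0) = 31.765976; V(4,1) = 8.952012; V(4,2) = 0.000000; V(4,3) = 0.000000; V(4,4) = 0.000000
Backward induction: V(k, i) = exp(-r*dt) * [p * V(k+1, i) + (1-p) * V(k+1, i+1)]; then take max(V_cont, immediate exercise) for American.
  V(3,0) = exp(-r*dt) * [p*31.765976 + (1-p)*8.952012] = 19.222236; exercise = 19.569957; V(3,0) = max -> 19.569957
  V(3,1) = exp(-r*dt) * [p*8.952012 + (1-p)*0.000000] = 4.034559; exercise = 0.000000; V(3,1) = max -> 4.034559
  V(3,2) = exp(-r*dt) * [p*0.000000 + (1-p)*0.000000] = 0.000000; exercise = 0.000000; V(3,2) = max -> 0.000000
  V(3,3) = exp(-r*dt) * [p*0.000000 + (1-p)*0.000000] = 0.000000; exercise = 0.000000; V(3,3) = max -> 0.000000
  V(2,0) = exp(-r*dt) * [p*19.569957 + (1-p)*4.034559] = 11.030875; exercise = 8.952012; V(2,0) = max -> 11.030875
  V(2,1) = exp(-r*dt) * [p*4.034559 + (1-p)*0.000000] = 1.818325; exercise = 0.000000; V(2,1) = max -> 1.818325
  V(2,2) = exp(-r*dt) * [p*0.000000 + (1-p)*0.000000] = 0.000000; exercise = 0.000000; V(2,2) = max -> 0.000000
  V(1,0) = exp(-r*dt) * [p*11.030875 + (1-p)*1.818325] = 5.967920; exercise = 0.000000; V(1,0) = max -> 5.967920
  V(1,1) = exp(-r*dt) * [p*1.818325 + (1-p)*0.000000] = 0.819496; exercise = 0.000000; V(1,1) = max -> 0.819496
  V(0,0) = exp(-r*dt) * [p*5.967920 + (1-p)*0.819496] = 3.138751; exercise = 0.000000; V(0,0) = max -> 3.138751


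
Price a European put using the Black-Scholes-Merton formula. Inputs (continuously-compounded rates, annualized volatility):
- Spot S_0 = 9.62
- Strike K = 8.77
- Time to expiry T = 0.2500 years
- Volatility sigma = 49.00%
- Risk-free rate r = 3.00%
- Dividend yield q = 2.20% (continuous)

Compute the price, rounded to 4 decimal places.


Answer: Price = 0.5244

Derivation:
d1 = (ln(S/K) + (r - q + 0.5*sigma^2) * T) / (sigma * sqrt(T)) = 0.50824473
d2 = d1 - sigma * sqrt(T) = 0.26324473
exp(-rT) = 0.99252805; exp(-qT) = 0.99451510
P = K * exp(-rT) * N(-d2) - S_0 * exp(-qT) * N(-d1)
N(-d1) = 0.30564086; N(-d2) = 0.39618098
P = 8.7700 * 0.99252805 * 0.39618098 - 9.6200 * 0.99451510 * 0.30564086 = 0.5244


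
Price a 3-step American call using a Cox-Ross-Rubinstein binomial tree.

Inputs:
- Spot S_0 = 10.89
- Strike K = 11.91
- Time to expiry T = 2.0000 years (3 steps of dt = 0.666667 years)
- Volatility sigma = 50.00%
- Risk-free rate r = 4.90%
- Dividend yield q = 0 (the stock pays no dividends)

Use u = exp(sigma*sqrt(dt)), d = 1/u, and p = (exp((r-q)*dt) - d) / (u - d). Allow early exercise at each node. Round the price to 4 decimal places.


Answer: Price = V(0,0) = 3.2422

Derivation:
dt = T/N = 0.666667
u = exp(sigma*sqrt(dt)) = 1.504181; d = 1/u = 0.664814
p = (exp((r-q)*dt) - d) / (u - d) = 0.438893
Discount per step: exp(-r*dt) = 0.967861
Stock lattice S(k, i) with i counting down-moves:
  k=0: S(0,0) = 10.8900
  k=1: S(1,0) = 16.3805; S(1,1) = 7.2398
  k=2: S(2,0) = 24.6393; S(2,1) = 10.8900; S(2,2) = 4.8131
  k=3: S(3,0) = 37.0619; S(3,1) = 16.3805; S(3,2) = 7.2398; S(3,3) = 3.1998
Terminal payoffs V(N, i) = max(S_T - K, 0):
  V(3,0) = 25.151912; V(3,1) = 4.470527; V(3,2) = 0.000000; V(3,3) = 0.000000
Backward induction: V(k, i) = exp(-r*dt) * [p * V(k+1, i) + (1-p) * V(k+1, i+1)]; then take max(V_cont, immediate exercise) for American.
  V(2,0) = exp(-r*dt) * [p*25.151912 + (1-p)*4.470527] = 13.112044; exercise = 12.729270; V(2,0) = max -> 13.112044
  V(2,1) = exp(-r*dt) * [p*4.470527 + (1-p)*0.000000] = 1.899024; exercise = 0.000000; V(2,1) = max -> 1.899024
  V(2,2) = exp(-r*dt) * [p*0.000000 + (1-p)*0.000000] = 0.000000; exercise = 0.000000; V(2,2) = max -> 0.000000
  V(1,0) = exp(-r*dt) * [p*13.112044 + (1-p)*1.899024] = 6.601143; exercise = 4.470527; V(1,0) = max -> 6.601143
  V(1,1) = exp(-r*dt) * [p*1.899024 + (1-p)*0.000000] = 0.806682; exercise = 0.000000; V(1,1) = max -> 0.806682
  V(0,0) = exp(-r*dt) * [p*6.601143 + (1-p)*0.806682] = 3.242171; exercise = 0.000000; V(0,0) = max -> 3.242171


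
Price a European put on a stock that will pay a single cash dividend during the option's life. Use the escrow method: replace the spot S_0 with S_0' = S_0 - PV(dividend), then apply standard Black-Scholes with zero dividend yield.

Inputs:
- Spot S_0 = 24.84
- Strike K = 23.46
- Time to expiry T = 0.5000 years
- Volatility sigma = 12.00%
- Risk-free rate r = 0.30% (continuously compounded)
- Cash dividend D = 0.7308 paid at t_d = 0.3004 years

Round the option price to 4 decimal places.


PV(D) = D * exp(-r * t_d) = 0.7308 * 0.99909921 = 0.73014170
S_0' = S_0 - PV(D) = 24.8400 - 0.73014170 = 24.10985830
d1 = (ln(S_0'/K) + (r + sigma^2/2)*T) / (sigma*sqrt(T)) = 0.38212017
d2 = d1 - sigma*sqrt(T) = 0.29726736
exp(-rT) = 0.99850112
N(-d1) = 0.35118612; N(-d2) = 0.38313120
P = K * exp(-rT) * N(-d2) - S_0' * N(-d1) = 23.4600 * 0.99850112 * 0.38313120 - 24.10985830 * 0.35118612 = 0.5077

Answer: Price = 0.5077


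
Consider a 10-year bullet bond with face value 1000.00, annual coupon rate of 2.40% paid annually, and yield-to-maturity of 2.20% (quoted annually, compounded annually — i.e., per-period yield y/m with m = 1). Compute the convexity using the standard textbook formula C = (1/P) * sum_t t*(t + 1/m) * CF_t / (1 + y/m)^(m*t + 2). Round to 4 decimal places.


Coupon per period c = face * coupon_rate / m = 24.000000
Periods per year m = 1; per-period yield y/m = 0.022000
Number of cashflows N = 10
Cashflows (t years, CF_t, discount factor 1/(1+y/m)^(m*t), PV):
  t = 1.0000: CF_t = 24.000000, DF = 0.978474, PV = 23.483366
  t = 2.0000: CF_t = 24.000000, DF = 0.957411, PV = 22.977853
  t = 3.0000: CF_t = 24.000000, DF = 0.936801, PV = 22.483222
  t = 4.0000: CF_t = 24.000000, DF = 0.916635, PV = 21.999239
  t = 5.0000: CF_t = 24.000000, DF = 0.896903, PV = 21.525674
  t = 6.0000: CF_t = 24.000000, DF = 0.877596, PV = 21.062304
  t = 7.0000: CF_t = 24.000000, DF = 0.858704, PV = 20.608908
  t = 8.0000: CF_t = 24.000000, DF = 0.840220, PV = 20.165272
  t = 9.0000: CF_t = 24.000000, DF = 0.822133, PV = 19.731185
  t = 10.0000: CF_t = 1024.000000, DF = 0.804435, PV = 823.741599
Price P = sum_t PV_t = 1017.778622
Convexity numerator sum_t t*(t + 1/m) * CF_t / (1+y/m)^(m*t + 2):
  t = 1.0000: term = 44.966445
  t = 2.0000: term = 131.995434
  t = 3.0000: term = 258.308090
  t = 4.0000: term = 421.246070
  t = 5.0000: term = 618.267227
  t = 6.0000: term = 846.941406
  t = 7.0000: term = 1104.946388
  t = 8.0000: term = 1390.063949
  t = 9.0000: term = 1700.176063
  t = 10.0000: term = 86752.478674
Convexity = (1/P) * sum = 93269.389746 / 1017.778622 = 91.640154

Answer: Convexity = 91.6402


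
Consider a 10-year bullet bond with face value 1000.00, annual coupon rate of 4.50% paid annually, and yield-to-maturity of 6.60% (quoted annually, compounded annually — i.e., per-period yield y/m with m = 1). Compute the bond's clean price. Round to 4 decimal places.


Coupon per period c = face * coupon_rate / m = 45.000000
Periods per year m = 1; per-period yield y/m = 0.066000
Number of cashflows N = 10
Cashflows (t years, CF_t, discount factor 1/(1+y/m)^(m*t), PV):
  t = 1.0000: CF_t = 45.000000, DF = 0.938086, PV = 42.213884
  t = 2.0000: CF_t = 45.000000, DF = 0.880006, PV = 39.600266
  t = 3.0000: CF_t = 45.000000, DF = 0.825521, PV = 37.148467
  t = 4.0000: CF_t = 45.000000, DF = 0.774410, PV = 34.848468
  t = 5.0000: CF_t = 45.000000, DF = 0.726464, PV = 32.690871
  t = 6.0000: CF_t = 45.000000, DF = 0.681486, PV = 30.666858
  t = 7.0000: CF_t = 45.000000, DF = 0.639292, PV = 28.768160
  t = 8.0000: CF_t = 45.000000, DF = 0.599711, PV = 26.987017
  t = 9.0000: CF_t = 45.000000, DF = 0.562581, PV = 25.316151
  t = 10.0000: CF_t = 1045.000000, DF = 0.527750, PV = 551.498383
Price P = sum_t PV_t = 849.738525

Answer: Price = 849.7385


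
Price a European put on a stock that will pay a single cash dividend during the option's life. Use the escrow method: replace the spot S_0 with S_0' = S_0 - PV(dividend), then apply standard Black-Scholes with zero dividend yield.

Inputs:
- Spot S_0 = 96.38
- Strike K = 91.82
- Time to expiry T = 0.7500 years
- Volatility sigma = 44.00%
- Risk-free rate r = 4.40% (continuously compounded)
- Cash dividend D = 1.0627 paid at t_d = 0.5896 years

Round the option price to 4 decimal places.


Answer: Price = 10.8984

Derivation:
PV(D) = D * exp(-r * t_d) = 1.0627 * 0.97439121 = 1.03548554
S_0' = S_0 - PV(D) = 96.3800 - 1.03548554 = 95.34451446
d1 = (ln(S_0'/K) + (r + sigma^2/2)*T) / (sigma*sqrt(T)) = 0.37597748
d2 = d1 - sigma*sqrt(T) = -0.00507370
exp(-rT) = 0.96753856
N(-d1) = 0.35346682; N(-d2) = 0.50202410
P = K * exp(-rT) * N(-d2) - S_0' * N(-d1) = 91.8200 * 0.96753856 * 0.50202410 - 95.34451446 * 0.35346682 = 10.8984


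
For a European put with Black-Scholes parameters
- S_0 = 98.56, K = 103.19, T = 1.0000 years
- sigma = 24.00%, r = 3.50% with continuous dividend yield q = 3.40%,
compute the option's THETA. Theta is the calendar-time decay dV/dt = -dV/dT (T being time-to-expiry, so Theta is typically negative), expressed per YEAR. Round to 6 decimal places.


Answer: Theta = -4.092178

Derivation:
d1 = -0.0671102056; d2 = -0.3071102056
phi(d1) = 0.3980449171; exp(-qT) = 0.9665715046; exp(-rT) = 0.9656054163
Theta = -S*exp(-qT)*phi(d1)*sigma/(2*sqrt(T)) + r*K*exp(-rT)*N(-d2) - q*S*exp(-qT)*N(-d1)
N(-d1) = 0.5267530153; N(-d2) = 0.6206202551; sqrt(T) = 1.0000000000
Term 1 = -98.5600 * 0.9665715046 * 0.3980449171 * 0.2400 / (2 * 1.0000000000) = -4.5503836155
Term 2 = 0.0350 * 103.1900 * 0.9656054163 * 0.6206202551 = 2.1643689526
Term 3 = -0.0340 * 98.5600 * 0.9665715046 * 0.5267530153 = -1.7061634330
Theta = -4.5503836155 + (2.1643689526) + (-1.7061634330) = -4.092178


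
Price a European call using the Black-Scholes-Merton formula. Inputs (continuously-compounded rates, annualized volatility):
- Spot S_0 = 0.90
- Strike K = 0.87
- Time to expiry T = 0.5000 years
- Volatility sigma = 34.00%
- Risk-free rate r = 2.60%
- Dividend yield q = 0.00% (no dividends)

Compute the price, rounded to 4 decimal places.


Answer: Price = 0.1063

Derivation:
d1 = (ln(S/K) + (r - q + 0.5*sigma^2) * T) / (sigma * sqrt(T)) = 0.31529289
d2 = d1 - sigma * sqrt(T) = 0.07487658
exp(-rT) = 0.98708414; exp(-qT) = 1.00000000
C = S_0 * exp(-qT) * N(d1) - K * exp(-rT) * N(d2)
N(d1) = 0.62373036; N(d2) = 0.52984355
C = 0.9000 * 1.00000000 * 0.62373036 - 0.8700 * 0.98708414 * 0.52984355 = 0.1063


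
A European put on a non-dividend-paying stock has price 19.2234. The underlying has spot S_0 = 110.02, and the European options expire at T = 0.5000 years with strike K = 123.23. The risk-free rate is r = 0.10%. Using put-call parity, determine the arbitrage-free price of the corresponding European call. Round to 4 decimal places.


Put-call parity: C - P = S_0 * exp(-qT) - K * exp(-rT).
S_0 * exp(-qT) = 110.0200 * 1.00000000 = 110.02000000
K * exp(-rT) = 123.2300 * 0.99950012 = 123.16840040
C = P + S*exp(-qT) - K*exp(-rT)
C = 19.2234 + 110.02000000 - 123.16840040 = 6.0750

Answer: Call price = 6.0750


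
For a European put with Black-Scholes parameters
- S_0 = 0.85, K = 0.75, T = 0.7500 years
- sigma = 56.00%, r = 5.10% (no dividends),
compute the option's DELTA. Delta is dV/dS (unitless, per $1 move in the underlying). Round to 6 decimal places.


d1 = 0.5794393348; d2 = 0.0944651086
phi(d1) = 0.3372895548; exp(-qT) = 1.0000000000; exp(-rT) = 0.9624722927
N(-d1) = 0.2811463847
Delta = -exp(-qT) * N(-d1) = -1.0000000000 * 0.2811463847 = -0.281146

Answer: Delta = -0.281146


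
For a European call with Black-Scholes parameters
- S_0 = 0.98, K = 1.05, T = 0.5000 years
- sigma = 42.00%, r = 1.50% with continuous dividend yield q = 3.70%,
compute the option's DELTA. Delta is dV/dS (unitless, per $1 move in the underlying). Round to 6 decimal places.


d1 = -0.1208575849; d2 = -0.4178424330
phi(d1) = 0.3960393076; exp(-qT) = 0.9816700746; exp(-rT) = 0.9925280548
N(d1) = 0.4519019191
Delta = exp(-qT) * N(d1) = 0.9816700746 * 0.4519019191 = 0.443619

Answer: Delta = 0.443619


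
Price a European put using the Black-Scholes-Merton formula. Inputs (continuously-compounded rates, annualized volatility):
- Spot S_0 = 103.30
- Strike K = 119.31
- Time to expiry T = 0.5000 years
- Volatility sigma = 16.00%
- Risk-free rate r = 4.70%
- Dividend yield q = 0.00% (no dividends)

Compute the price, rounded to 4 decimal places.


d1 = (ln(S/K) + (r - q + 0.5*sigma^2) * T) / (sigma * sqrt(T)) = -1.00928685
d2 = d1 - sigma * sqrt(T) = -1.12242393
exp(-rT) = 0.97677397; exp(-qT) = 1.00000000
P = K * exp(-rT) * N(-d2) - S_0 * exp(-qT) * N(-d1)
N(-d1) = 0.84358146; N(-d2) = 0.86915888
P = 119.3100 * 0.97677397 * 0.86915888 - 103.3000 * 1.00000000 * 0.84358146 = 14.1489

Answer: Price = 14.1489


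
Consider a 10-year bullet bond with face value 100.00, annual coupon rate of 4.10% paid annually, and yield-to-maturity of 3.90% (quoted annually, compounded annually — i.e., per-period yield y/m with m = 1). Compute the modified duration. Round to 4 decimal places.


Coupon per period c = face * coupon_rate / m = 4.100000
Periods per year m = 1; per-period yield y/m = 0.039000
Number of cashflows N = 10
Cashflows (t years, CF_t, discount factor 1/(1+y/m)^(m*t), PV):
  t = 1.0000: CF_t = 4.100000, DF = 0.962464, PV = 3.946102
  t = 2.0000: CF_t = 4.100000, DF = 0.926337, PV = 3.797981
  t = 3.0000: CF_t = 4.100000, DF = 0.891566, PV = 3.655419
  t = 4.0000: CF_t = 4.100000, DF = 0.858100, PV = 3.518209
  t = 5.0000: CF_t = 4.100000, DF = 0.825890, PV = 3.386149
  t = 6.0000: CF_t = 4.100000, DF = 0.794889, PV = 3.259047
  t = 7.0000: CF_t = 4.100000, DF = 0.765052, PV = 3.136715
  t = 8.0000: CF_t = 4.100000, DF = 0.736335, PV = 3.018975
  t = 9.0000: CF_t = 4.100000, DF = 0.708696, PV = 2.905654
  t = 10.0000: CF_t = 104.100000, DF = 0.682094, PV = 71.006034
Price P = sum_t PV_t = 101.630285
First compute Macaulay numerator sum_t t * PV_t:
  t * PV_t at t = 1.0000: 3.946102
  t * PV_t at t = 2.0000: 7.595962
  t * PV_t at t = 3.0000: 10.966258
  t * PV_t at t = 4.0000: 14.072837
  t * PV_t at t = 5.0000: 16.930747
  t * PV_t at t = 6.0000: 19.554280
  t * PV_t at t = 7.0000: 21.957003
  t * PV_t at t = 8.0000: 24.151798
  t * PV_t at t = 9.0000: 26.150888
  t * PV_t at t = 10.0000: 710.060337
Macaulay duration D = 855.386211 / 101.630285 = 8.416647
Modified duration = D / (1 + y/m) = 8.416647 / (1 + 0.039000) = 8.100719

Answer: Modified duration = 8.1007


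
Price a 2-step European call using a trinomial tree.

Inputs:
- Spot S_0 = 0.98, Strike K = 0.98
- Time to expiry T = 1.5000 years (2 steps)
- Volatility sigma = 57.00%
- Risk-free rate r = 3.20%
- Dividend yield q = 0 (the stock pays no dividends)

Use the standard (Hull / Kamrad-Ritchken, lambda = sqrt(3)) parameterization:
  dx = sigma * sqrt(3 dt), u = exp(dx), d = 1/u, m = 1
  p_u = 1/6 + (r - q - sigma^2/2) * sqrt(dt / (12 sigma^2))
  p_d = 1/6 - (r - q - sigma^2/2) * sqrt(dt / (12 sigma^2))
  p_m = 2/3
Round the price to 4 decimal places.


dt = T/N = 0.750000; dx = sigma*sqrt(3*dt) = 0.855000
u = exp(dx) = 2.351374; d = 1/u = 0.425283
p_u = 0.109452, p_m = 0.666667, p_d = 0.223882
Discount per step: exp(-r*dt) = 0.976286
Stock lattice S(k, j) with j the centered position index:
  k=0: S(0,+0) = 0.9800
  k=1: S(1,-1) = 0.4168; S(1,+0) = 0.9800; S(1,+1) = 2.3043
  k=2: S(2,-2) = 0.1772; S(2,-1) = 0.4168; S(2,+0) = 0.9800; S(2,+1) = 2.3043; S(2,+2) = 5.4184
Terminal payoffs V(N, j) = max(S_T - K, 0):
  V(2,-2) = 0.000000; V(2,-1) = 0.000000; V(2,+0) = 0.000000; V(2,+1) = 1.324347; V(2,+2) = 4.438382
Backward induction: V(k, j) = exp(-r*dt) * [p_u * V(k+1, j+1) + p_m * V(k+1, j) + p_d * V(k+1, j-1)]
  V(1,-1) = exp(-r*dt) * [p_u*0.000000 + p_m*0.000000 + p_d*0.000000] = 0.000000
  V(1,+0) = exp(-r*dt) * [p_u*1.324347 + p_m*0.000000 + p_d*0.000000] = 0.141515
  V(1,+1) = exp(-r*dt) * [p_u*4.438382 + p_m*1.324347 + p_d*0.000000] = 1.336229
  V(0,+0) = exp(-r*dt) * [p_u*1.336229 + p_m*0.141515 + p_d*0.000000] = 0.234890

Answer: Price = V(0,0) = 0.2349


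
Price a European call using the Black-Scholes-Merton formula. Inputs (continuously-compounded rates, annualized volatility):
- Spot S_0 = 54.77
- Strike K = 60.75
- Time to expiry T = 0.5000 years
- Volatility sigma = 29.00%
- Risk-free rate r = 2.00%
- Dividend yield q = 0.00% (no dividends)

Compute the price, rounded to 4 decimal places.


d1 = (ln(S/K) + (r - q + 0.5*sigma^2) * T) / (sigma * sqrt(T)) = -0.35403853
d2 = d1 - sigma * sqrt(T) = -0.55909950
exp(-rT) = 0.99004983; exp(-qT) = 1.00000000
C = S_0 * exp(-qT) * N(d1) - K * exp(-rT) * N(d2)
N(d1) = 0.36165500; N(d2) = 0.28804691
C = 54.7700 * 1.00000000 * 0.36165500 - 60.7500 * 0.99004983 * 0.28804691 = 2.4831

Answer: Price = 2.4831


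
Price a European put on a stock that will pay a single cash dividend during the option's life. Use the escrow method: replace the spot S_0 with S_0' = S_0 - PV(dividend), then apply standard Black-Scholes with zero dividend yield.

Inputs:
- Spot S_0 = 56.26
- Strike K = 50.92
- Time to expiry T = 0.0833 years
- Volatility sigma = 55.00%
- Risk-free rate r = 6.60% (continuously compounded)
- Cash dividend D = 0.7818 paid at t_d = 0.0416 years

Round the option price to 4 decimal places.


PV(D) = D * exp(-r * t_d) = 0.7818 * 0.99725817 = 0.77965643
S_0' = S_0 - PV(D) = 56.2600 - 0.77965643 = 55.48034357
d1 = (ln(S_0'/K) + (r + sigma^2/2)*T) / (sigma*sqrt(T)) = 0.65434184
d2 = d1 - sigma*sqrt(T) = 0.49560227
exp(-rT) = 0.99451729
N(-d1) = 0.25644580; N(-d2) = 0.31008753
P = K * exp(-rT) * N(-d2) - S_0' * N(-d1) = 50.9200 * 0.99451729 * 0.31008753 - 55.48034357 * 0.25644580 = 1.4754

Answer: Price = 1.4754


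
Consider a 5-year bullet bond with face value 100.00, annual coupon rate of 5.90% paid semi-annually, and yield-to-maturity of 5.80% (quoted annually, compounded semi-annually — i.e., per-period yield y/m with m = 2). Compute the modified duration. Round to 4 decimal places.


Coupon per period c = face * coupon_rate / m = 2.950000
Periods per year m = 2; per-period yield y/m = 0.029000
Number of cashflows N = 10
Cashflows (t years, CF_t, discount factor 1/(1+y/m)^(m*t), PV):
  t = 0.5000: CF_t = 2.950000, DF = 0.971817, PV = 2.866861
  t = 1.0000: CF_t = 2.950000, DF = 0.944429, PV = 2.786065
  t = 1.5000: CF_t = 2.950000, DF = 0.917812, PV = 2.707546
  t = 2.0000: CF_t = 2.950000, DF = 0.891946, PV = 2.631240
  t = 2.5000: CF_t = 2.950000, DF = 0.866808, PV = 2.557085
  t = 3.0000: CF_t = 2.950000, DF = 0.842379, PV = 2.485019
  t = 3.5000: CF_t = 2.950000, DF = 0.818639, PV = 2.414985
  t = 4.0000: CF_t = 2.950000, DF = 0.795567, PV = 2.346924
  t = 4.5000: CF_t = 2.950000, DF = 0.773146, PV = 2.280781
  t = 5.0000: CF_t = 102.950000, DF = 0.751357, PV = 77.352188
Price P = sum_t PV_t = 100.428695
First compute Macaulay numerator sum_t t * PV_t:
  t * PV_t at t = 0.5000: 1.433431
  t * PV_t at t = 1.0000: 2.786065
  t * PV_t at t = 1.5000: 4.061319
  t * PV_t at t = 2.0000: 5.262481
  t * PV_t at t = 2.5000: 6.392712
  t * PV_t at t = 3.0000: 7.455058
  t * PV_t at t = 3.5000: 8.452447
  t * PV_t at t = 4.0000: 9.387696
  t * PV_t at t = 4.5000: 10.263516
  t * PV_t at t = 5.0000: 386.760941
Macaulay duration D = 442.255665 / 100.428695 = 4.403678
Modified duration = D / (1 + y/m) = 4.403678 / (1 + 0.029000) = 4.279571

Answer: Modified duration = 4.2796


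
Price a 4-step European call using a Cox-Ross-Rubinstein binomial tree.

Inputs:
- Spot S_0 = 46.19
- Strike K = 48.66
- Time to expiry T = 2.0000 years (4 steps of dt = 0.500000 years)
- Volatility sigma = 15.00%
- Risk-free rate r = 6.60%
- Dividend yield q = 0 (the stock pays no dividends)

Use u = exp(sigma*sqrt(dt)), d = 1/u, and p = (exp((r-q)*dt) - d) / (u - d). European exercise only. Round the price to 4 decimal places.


dt = T/N = 0.500000
u = exp(sigma*sqrt(dt)) = 1.111895; d = 1/u = 0.899365
p = (exp((r-q)*dt) - d) / (u - d) = 0.631371
Discount per step: exp(-r*dt) = 0.967539
Stock lattice S(k, i) with i counting down-moves:
  k=0: S(0,0) = 46.1900
  k=1: S(1,0) = 51.3584; S(1,1) = 41.5417
  k=2: S(2,0) = 57.1052; S(2,1) = 46.1900; S(2,2) = 37.3611
  k=3: S(3,0) = 63.4950; S(3,1) = 51.3584; S(3,2) = 41.5417; S(3,3) = 33.6013
  k=4: S(4,0) = 70.5998; S(4,1) = 57.1052; S(4,2) = 46.1900; S(4,3) = 37.3611; S(4,4) = 30.2199
Terminal payoffs V(N, i) = max(S_T - K, 0):
  V(4,0) = 21.939806; V(4,1) = 8.445210; V(4,2) = 0.000000; V(4,3) = 0.000000; V(4,4) = 0.000000
Backward induction: V(k, i) = exp(-r*dt) * [p * V(k+1, i) + (1-p) * V(k+1, i+1)].
  V(3,0) = exp(-r*dt) * [p*21.939806 + (1-p)*8.445210] = 16.414587
  V(3,1) = exp(-r*dt) * [p*8.445210 + (1-p)*0.000000] = 5.158974
  V(3,2) = exp(-r*dt) * [p*0.000000 + (1-p)*0.000000] = 0.000000
  V(3,3) = exp(-r*dt) * [p*0.000000 + (1-p)*0.000000] = 0.000000
  V(2,0) = exp(-r*dt) * [p*16.414587 + (1-p)*5.158974] = 11.867287
  V(2,1) = exp(-r*dt) * [p*5.158974 + (1-p)*0.000000] = 3.151492
  V(2,2) = exp(-r*dt) * [p*0.000000 + (1-p)*0.000000] = 0.000000
  V(1,0) = exp(-r*dt) * [p*11.867287 + (1-p)*3.151492] = 8.373457
  V(1,1) = exp(-r*dt) * [p*3.151492 + (1-p)*0.000000] = 1.925170
  V(0,0) = exp(-r*dt) * [p*8.373457 + (1-p)*1.925170] = 5.801778

Answer: Price = V(0,0) = 5.8018


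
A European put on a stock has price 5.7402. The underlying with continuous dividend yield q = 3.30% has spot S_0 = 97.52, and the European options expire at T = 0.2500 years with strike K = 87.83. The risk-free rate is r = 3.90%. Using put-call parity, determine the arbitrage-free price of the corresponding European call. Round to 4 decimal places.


Put-call parity: C - P = S_0 * exp(-qT) - K * exp(-rT).
S_0 * exp(-qT) = 97.5200 * 0.99178394 = 96.71876962
K * exp(-rT) = 87.8300 * 0.99029738 = 86.97781864
C = P + S*exp(-qT) - K*exp(-rT)
C = 5.7402 + 96.71876962 - 86.97781864 = 15.4812

Answer: Call price = 15.4812


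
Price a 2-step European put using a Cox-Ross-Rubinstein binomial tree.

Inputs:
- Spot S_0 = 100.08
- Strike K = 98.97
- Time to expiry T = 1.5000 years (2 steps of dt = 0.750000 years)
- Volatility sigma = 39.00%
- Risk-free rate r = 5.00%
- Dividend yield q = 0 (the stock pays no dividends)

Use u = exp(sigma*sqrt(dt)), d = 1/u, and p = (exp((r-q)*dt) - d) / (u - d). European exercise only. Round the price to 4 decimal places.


Answer: Price = V(0,0) = 12.4313

Derivation:
dt = T/N = 0.750000
u = exp(sigma*sqrt(dt)) = 1.401790; d = 1/u = 0.713374
p = (exp((r-q)*dt) - d) / (u - d) = 0.471863
Discount per step: exp(-r*dt) = 0.963194
Stock lattice S(k, i) with i counting down-moves:
  k=0: S(0,0) = 100.0800
  k=1: S(1,0) = 140.2911; S(1,1) = 71.3944
  k=2: S(2,0) = 196.6587; S(2,1) = 100.0800; S(2,2) = 50.9309
Terminal payoffs V(N, i) = max(K - S_T, 0):
  V(2,0) = 0.000000; V(2,1) = 0.000000; V(2,2) = 48.039088
Backward induction: V(k, i) = exp(-r*dt) * [p * V(k+1, i) + (1-p) * V(k+1, i+1)].
  V(1,0) = exp(-r*dt) * [p*0.000000 + (1-p)*0.000000] = 0.000000
  V(1,1) = exp(-r*dt) * [p*0.000000 + (1-p)*48.039088] = 24.437405
  V(0,0) = exp(-r*dt) * [p*0.000000 + (1-p)*24.437405] = 12.431268


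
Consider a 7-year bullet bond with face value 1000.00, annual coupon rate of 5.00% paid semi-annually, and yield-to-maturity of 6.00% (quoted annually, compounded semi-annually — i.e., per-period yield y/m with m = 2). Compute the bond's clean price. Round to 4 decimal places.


Answer: Price = 943.5196

Derivation:
Coupon per period c = face * coupon_rate / m = 25.000000
Periods per year m = 2; per-period yield y/m = 0.030000
Number of cashflows N = 14
Cashflows (t years, CF_t, discount factor 1/(1+y/m)^(m*t), PV):
  t = 0.5000: CF_t = 25.000000, DF = 0.970874, PV = 24.271845
  t = 1.0000: CF_t = 25.000000, DF = 0.942596, PV = 23.564898
  t = 1.5000: CF_t = 25.000000, DF = 0.915142, PV = 22.878541
  t = 2.0000: CF_t = 25.000000, DF = 0.888487, PV = 22.212176
  t = 2.5000: CF_t = 25.000000, DF = 0.862609, PV = 21.565220
  t = 3.0000: CF_t = 25.000000, DF = 0.837484, PV = 20.937106
  t = 3.5000: CF_t = 25.000000, DF = 0.813092, PV = 20.327288
  t = 4.0000: CF_t = 25.000000, DF = 0.789409, PV = 19.735231
  t = 4.5000: CF_t = 25.000000, DF = 0.766417, PV = 19.160418
  t = 5.0000: CF_t = 25.000000, DF = 0.744094, PV = 18.602348
  t = 5.5000: CF_t = 25.000000, DF = 0.722421, PV = 18.060532
  t = 6.0000: CF_t = 25.000000, DF = 0.701380, PV = 17.534497
  t = 6.5000: CF_t = 25.000000, DF = 0.680951, PV = 17.023783
  t = 7.0000: CF_t = 1025.000000, DF = 0.661118, PV = 677.645751
Price P = sum_t PV_t = 943.519634


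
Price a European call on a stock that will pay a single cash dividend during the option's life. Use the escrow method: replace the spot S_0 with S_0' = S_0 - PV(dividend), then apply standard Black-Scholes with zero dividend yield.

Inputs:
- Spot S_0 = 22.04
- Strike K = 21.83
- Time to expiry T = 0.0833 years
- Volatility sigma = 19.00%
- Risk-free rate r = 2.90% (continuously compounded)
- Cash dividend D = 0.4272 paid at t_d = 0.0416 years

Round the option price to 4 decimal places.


PV(D) = D * exp(-r * t_d) = 0.4272 * 0.99879433 = 0.42668494
S_0' = S_0 - PV(D) = 22.0400 - 0.42668494 = 21.61331506
d1 = (ln(S_0'/K) + (r + sigma^2/2)*T) / (sigma*sqrt(T)) = -0.11044202
d2 = d1 - sigma*sqrt(T) = -0.16527932
exp(-rT) = 0.99758722
N(d1) = 0.45602942; N(d2) = 0.43436207
C = S_0' * N(d1) - K * exp(-rT) * N(d2) = 21.61331506 * 0.45602942 - 21.8300 * 0.99758722 * 0.43436207 = 0.3971

Answer: Price = 0.3971


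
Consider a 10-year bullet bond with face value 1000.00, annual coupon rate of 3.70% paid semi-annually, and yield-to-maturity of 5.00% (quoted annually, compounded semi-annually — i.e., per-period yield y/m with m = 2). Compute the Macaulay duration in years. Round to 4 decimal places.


Coupon per period c = face * coupon_rate / m = 18.500000
Periods per year m = 2; per-period yield y/m = 0.025000
Number of cashflows N = 20
Cashflows (t years, CF_t, discount factor 1/(1+y/m)^(m*t), PV):
  t = 0.5000: CF_t = 18.500000, DF = 0.975610, PV = 18.048780
  t = 1.0000: CF_t = 18.500000, DF = 0.951814, PV = 17.608566
  t = 1.5000: CF_t = 18.500000, DF = 0.928599, PV = 17.179089
  t = 2.0000: CF_t = 18.500000, DF = 0.905951, PV = 16.760087
  t = 2.5000: CF_t = 18.500000, DF = 0.883854, PV = 16.351304
  t = 3.0000: CF_t = 18.500000, DF = 0.862297, PV = 15.952492
  t = 3.5000: CF_t = 18.500000, DF = 0.841265, PV = 15.563407
  t = 4.0000: CF_t = 18.500000, DF = 0.820747, PV = 15.183812
  t = 4.5000: CF_t = 18.500000, DF = 0.800728, PV = 14.813475
  t = 5.0000: CF_t = 18.500000, DF = 0.781198, PV = 14.452170
  t = 5.5000: CF_t = 18.500000, DF = 0.762145, PV = 14.099678
  t = 6.0000: CF_t = 18.500000, DF = 0.743556, PV = 13.755784
  t = 6.5000: CF_t = 18.500000, DF = 0.725420, PV = 13.420277
  t = 7.0000: CF_t = 18.500000, DF = 0.707727, PV = 13.092953
  t = 7.5000: CF_t = 18.500000, DF = 0.690466, PV = 12.773613
  t = 8.0000: CF_t = 18.500000, DF = 0.673625, PV = 12.462061
  t = 8.5000: CF_t = 18.500000, DF = 0.657195, PV = 12.158109
  t = 9.0000: CF_t = 18.500000, DF = 0.641166, PV = 11.861569
  t = 9.5000: CF_t = 18.500000, DF = 0.625528, PV = 11.572263
  t = 10.0000: CF_t = 1018.500000, DF = 0.610271, PV = 621.560955
Price P = sum_t PV_t = 898.670445
Macaulay numerator sum_t t * PV_t:
  t * PV_t at t = 0.5000: 9.024390
  t * PV_t at t = 1.0000: 17.608566
  t * PV_t at t = 1.5000: 25.768634
  t * PV_t at t = 2.0000: 33.520174
  t * PV_t at t = 2.5000: 40.878261
  t * PV_t at t = 3.0000: 47.857476
  t * PV_t at t = 3.5000: 54.471924
  t * PV_t at t = 4.0000: 60.735246
  t * PV_t at t = 4.5000: 66.660636
  t * PV_t at t = 5.0000: 72.260852
  t * PV_t at t = 5.5000: 77.548232
  t * PV_t at t = 6.0000: 82.534703
  t * PV_t at t = 6.5000: 87.231800
  t * PV_t at t = 7.0000: 91.650672
  t * PV_t at t = 7.5000: 95.802096
  t * PV_t at t = 8.0000: 99.696490
  t * PV_t at t = 8.5000: 103.343923
  t * PV_t at t = 9.0000: 106.754124
  t * PV_t at t = 9.5000: 109.936496
  t * PV_t at t = 10.0000: 6215.609553
Macaulay duration D = (sum_t t * PV_t) / P = 7498.894248 / 898.670445 = 8.344432

Answer: Macaulay duration = 8.3444 years


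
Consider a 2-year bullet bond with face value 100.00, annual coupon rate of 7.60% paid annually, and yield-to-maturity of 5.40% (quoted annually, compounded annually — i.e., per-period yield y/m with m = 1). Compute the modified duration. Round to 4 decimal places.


Answer: Modified duration = 1.8318

Derivation:
Coupon per period c = face * coupon_rate / m = 7.600000
Periods per year m = 1; per-period yield y/m = 0.054000
Number of cashflows N = 2
Cashflows (t years, CF_t, discount factor 1/(1+y/m)^(m*t), PV):
  t = 1.0000: CF_t = 7.600000, DF = 0.948767, PV = 7.210626
  t = 2.0000: CF_t = 107.600000, DF = 0.900158, PV = 96.857008
Price P = sum_t PV_t = 104.067634
First compute Macaulay numerator sum_t t * PV_t:
  t * PV_t at t = 1.0000: 7.210626
  t * PV_t at t = 2.0000: 193.714016
Macaulay duration D = 200.924642 / 104.067634 = 1.930712
Modified duration = D / (1 + y/m) = 1.930712 / (1 + 0.054000) = 1.831795


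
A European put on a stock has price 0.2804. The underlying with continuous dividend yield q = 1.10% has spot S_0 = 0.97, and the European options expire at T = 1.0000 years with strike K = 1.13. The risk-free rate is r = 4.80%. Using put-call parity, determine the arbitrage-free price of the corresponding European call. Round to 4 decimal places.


Answer: Call price = 0.1627

Derivation:
Put-call parity: C - P = S_0 * exp(-qT) - K * exp(-rT).
S_0 * exp(-qT) = 0.9700 * 0.98906028 = 0.95938847
K * exp(-rT) = 1.1300 * 0.95313379 = 1.07704118
C = P + S*exp(-qT) - K*exp(-rT)
C = 0.2804 + 0.95938847 - 1.07704118 = 0.1627


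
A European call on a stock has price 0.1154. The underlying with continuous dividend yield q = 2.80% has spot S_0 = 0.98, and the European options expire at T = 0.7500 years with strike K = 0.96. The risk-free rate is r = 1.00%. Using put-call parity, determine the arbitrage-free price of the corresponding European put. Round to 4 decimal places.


Put-call parity: C - P = S_0 * exp(-qT) - K * exp(-rT).
S_0 * exp(-qT) = 0.9800 * 0.97921896 = 0.95963459
K * exp(-rT) = 0.9600 * 0.99252805 = 0.95282693
P = C - S*exp(-qT) + K*exp(-rT)
P = 0.1154 - 0.95963459 + 0.95282693 = 0.1086

Answer: Put price = 0.1086


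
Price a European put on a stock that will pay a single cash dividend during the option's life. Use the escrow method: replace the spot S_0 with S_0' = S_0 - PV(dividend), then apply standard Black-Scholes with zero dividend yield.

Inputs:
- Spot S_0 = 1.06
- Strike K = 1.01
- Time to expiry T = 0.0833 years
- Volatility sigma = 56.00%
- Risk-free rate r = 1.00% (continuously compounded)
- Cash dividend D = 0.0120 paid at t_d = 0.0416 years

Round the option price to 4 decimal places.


Answer: Price = 0.0486

Derivation:
PV(D) = D * exp(-r * t_d) = 0.0120 * 0.99958409 = 0.01199501
S_0' = S_0 - PV(D) = 1.0600 - 0.01199501 = 1.04800499
d1 = (ln(S_0'/K) + (r + sigma^2/2)*T) / (sigma*sqrt(T)) = 0.31450719
d2 = d1 - sigma*sqrt(T) = 0.15288145
exp(-rT) = 0.99916735
N(-d1) = 0.37656793; N(-d2) = 0.43924588
P = K * exp(-rT) * N(-d2) - S_0' * N(-d1) = 1.0100 * 0.99916735 * 0.43924588 - 1.04800499 * 0.37656793 = 0.0486


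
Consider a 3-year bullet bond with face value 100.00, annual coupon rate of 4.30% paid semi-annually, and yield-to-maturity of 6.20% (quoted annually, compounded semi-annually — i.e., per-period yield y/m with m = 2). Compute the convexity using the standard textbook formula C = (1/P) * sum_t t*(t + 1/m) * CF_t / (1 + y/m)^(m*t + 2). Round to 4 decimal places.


Coupon per period c = face * coupon_rate / m = 2.150000
Periods per year m = 2; per-period yield y/m = 0.031000
Number of cashflows N = 6
Cashflows (t years, CF_t, discount factor 1/(1+y/m)^(m*t), PV):
  t = 0.5000: CF_t = 2.150000, DF = 0.969932, PV = 2.085354
  t = 1.0000: CF_t = 2.150000, DF = 0.940768, PV = 2.022652
  t = 1.5000: CF_t = 2.150000, DF = 0.912481, PV = 1.961835
  t = 2.0000: CF_t = 2.150000, DF = 0.885045, PV = 1.902847
  t = 2.5000: CF_t = 2.150000, DF = 0.858434, PV = 1.845632
  t = 3.0000: CF_t = 102.150000, DF = 0.832622, PV = 85.052362
Price P = sum_t PV_t = 94.870682
Convexity numerator sum_t t*(t + 1/m) * CF_t / (1+y/m)^(m*t + 2):
  t = 0.5000: term = 0.980917
  t = 1.0000: term = 2.854270
  t = 1.5000: term = 5.536896
  t = 2.0000: term = 8.950689
  t = 2.5000: term = 13.022341
  t = 3.0000: term = 840.152933
Convexity = (1/P) * sum = 871.498047 / 94.870682 = 9.186168

Answer: Convexity = 9.1862


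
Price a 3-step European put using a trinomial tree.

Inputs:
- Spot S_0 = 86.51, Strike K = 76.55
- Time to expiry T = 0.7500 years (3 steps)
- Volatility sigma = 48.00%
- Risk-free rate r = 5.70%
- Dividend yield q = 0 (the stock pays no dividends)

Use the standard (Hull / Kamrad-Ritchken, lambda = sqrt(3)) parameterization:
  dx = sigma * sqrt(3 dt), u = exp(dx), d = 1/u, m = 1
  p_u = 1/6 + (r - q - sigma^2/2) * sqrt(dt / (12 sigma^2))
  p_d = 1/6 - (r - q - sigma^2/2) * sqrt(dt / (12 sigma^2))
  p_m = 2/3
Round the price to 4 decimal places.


Answer: Price = V(0,0) = 7.6989

Derivation:
dt = T/N = 0.250000; dx = sigma*sqrt(3*dt) = 0.415692
u = exp(dx) = 1.515419; d = 1/u = 0.659883
p_u = 0.149166, p_m = 0.666667, p_d = 0.184168
Discount per step: exp(-r*dt) = 0.985851
Stock lattice S(k, j) with j the centered position index:
  k=0: S(0,+0) = 86.5100
  k=1: S(1,-1) = 57.0865; S(1,+0) = 86.5100; S(1,+1) = 131.0989
  k=2: S(2,-2) = 37.6704; S(2,-1) = 57.0865; S(2,+0) = 86.5100; S(2,+1) = 131.0989; S(2,+2) = 198.6699
  k=3: S(3,-3) = 24.8581; S(3,-2) = 37.6704; S(3,-1) = 57.0865; S(3,+0) = 86.5100; S(3,+1) = 131.0989; S(3,+2) = 198.6699; S(3,+3) = 301.0681
Terminal payoffs V(N, j) = max(K - S_T, 0):
  V(3,-3) = 51.691906; V(3,-2) = 38.879563; V(3,-1) = 19.463491; V(3,+0) = 0.000000; V(3,+1) = 0.000000; V(3,+2) = 0.000000; V(3,+3) = 0.000000
Backward induction: V(k, j) = exp(-r*dt) * [p_u * V(k+1, j+1) + p_m * V(k+1, j) + p_d * V(k+1, j-1)]
  V(2,-2) = exp(-r*dt) * [p_u*19.463491 + p_m*38.879563 + p_d*51.691906] = 37.800456
  V(2,-1) = exp(-r*dt) * [p_u*0.000000 + p_m*19.463491 + p_d*38.879563] = 19.851113
  V(2,+0) = exp(-r*dt) * [p_u*0.000000 + p_m*0.000000 + p_d*19.463491] = 3.533827
  V(2,+1) = exp(-r*dt) * [p_u*0.000000 + p_m*0.000000 + p_d*0.000000] = 0.000000
  V(2,+2) = exp(-r*dt) * [p_u*0.000000 + p_m*0.000000 + p_d*0.000000] = 0.000000
  V(1,-1) = exp(-r*dt) * [p_u*3.533827 + p_m*19.851113 + p_d*37.800456] = 20.429614
  V(1,+0) = exp(-r*dt) * [p_u*0.000000 + p_m*3.533827 + p_d*19.851113] = 5.926755
  V(1,+1) = exp(-r*dt) * [p_u*0.000000 + p_m*0.000000 + p_d*3.533827] = 0.641608
  V(0,+0) = exp(-r*dt) * [p_u*0.641608 + p_m*5.926755 + p_d*20.429614] = 7.698855


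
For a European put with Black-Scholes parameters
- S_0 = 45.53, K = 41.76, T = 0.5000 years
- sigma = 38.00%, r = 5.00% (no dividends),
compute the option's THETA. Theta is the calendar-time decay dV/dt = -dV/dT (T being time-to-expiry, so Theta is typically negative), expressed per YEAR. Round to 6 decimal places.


Answer: Theta = -3.404321

Derivation:
d1 = 0.5490591330; d2 = 0.2803585562
phi(d1) = 0.3431212146; exp(-qT) = 1.0000000000; exp(-rT) = 0.9753099120
Theta = -S*exp(-qT)*phi(d1)*sigma/(2*sqrt(T)) + r*K*exp(-rT)*N(-d2) - q*S*exp(-qT)*N(-d1)
N(-d1) = 0.2914824348; N(-d2) = 0.3896012149; sqrt(T) = 0.7071067812
Term 1 = -45.5300 * 1.0000000000 * 0.3431212146 * 0.3800 / (2 * 0.7071067812) = -4.1977234133
Term 2 = 0.0500 * 41.7600 * 0.9753099120 * 0.3896012149 = 0.7934022628
Term 3 = 0 (no dividend yield, q = 0)
Theta = -4.1977234133 + (0.7934022628) + (0.0000000000) = -3.404321
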